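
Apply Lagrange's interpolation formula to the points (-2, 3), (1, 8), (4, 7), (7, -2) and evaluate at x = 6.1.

Lagrange interpolation formula:
P(x) = Σ yᵢ × Lᵢ(x)
where Lᵢ(x) = Π_{j≠i} (x - xⱼ)/(xᵢ - xⱼ)

L_0(6.1) = (6.1 - 1)/(-2 - 1) × (6.1 - 4)/(-2 - 4) × (6.1 - 7)/(-2 - 7) = 0.059500
L_1(6.1) = (6.1 - (-2))/(1 - (-2)) × (6.1 - 4)/(1 - 4) × (6.1 - 7)/(1 - 7) = -0.283500
L_2(6.1) = (6.1 - (-2))/(4 - (-2)) × (6.1 - 1)/(4 - 1) × (6.1 - 7)/(4 - 7) = 0.688500
L_3(6.1) = (6.1 - (-2))/(7 - (-2)) × (6.1 - 1)/(7 - 1) × (6.1 - 4)/(7 - 4) = 0.535500

P(6.1) = 3×L_0(6.1) + 8×L_1(6.1) + 7×L_2(6.1) + (-2)×L_3(6.1)
P(6.1) = 1.659000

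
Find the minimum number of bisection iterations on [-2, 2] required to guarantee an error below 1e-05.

We need (b-a)/2^n ≤ 1e-05
(2 - (-2))/2^n ≤ 1e-05
4/2^n ≤ 1e-05
2^n ≥ 400000
n ≥ log₂(400000) = 18.61
n ≥ 19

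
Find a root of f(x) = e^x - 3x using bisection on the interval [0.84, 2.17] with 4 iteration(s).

f(x) = e^x - 3x
Initial interval: [0.84, 2.17]

Iteration 1:
  c_1 = (0.840000 + 2.170000)/2 = 1.505000
  f(c_1) = f(1.505000) = -0.010846
  f(a) × f(c) ≥ 0, new interval: [1.505000, 2.170000]
Iteration 2:
  c_2 = (1.505000 + 2.170000)/2 = 1.837500
  f(c_2) = f(1.837500) = 0.768317
  f(a) × f(c) < 0, new interval: [1.505000, 1.837500]
Iteration 3:
  c_3 = (1.505000 + 1.837500)/2 = 1.671250
  f(c_3) = f(1.671250) = 0.305062
  f(a) × f(c) < 0, new interval: [1.505000, 1.671250]
Iteration 4:
  c_4 = (1.505000 + 1.671250)/2 = 1.588125
  f(c_4) = f(1.588125) = 0.130188
  f(a) × f(c) < 0, new interval: [1.505000, 1.588125]

After 4 iteration(s), the approximation is c_4 = 1.588125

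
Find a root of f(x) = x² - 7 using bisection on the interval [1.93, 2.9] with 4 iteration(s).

f(x) = x² - 7
Initial interval: [1.93, 2.9]

Iteration 1:
  c_1 = (1.930000 + 2.900000)/2 = 2.415000
  f(c_1) = f(2.415000) = -1.167775
  f(a) × f(c) ≥ 0, new interval: [2.415000, 2.900000]
Iteration 2:
  c_2 = (2.415000 + 2.900000)/2 = 2.657500
  f(c_2) = f(2.657500) = 0.062306
  f(a) × f(c) < 0, new interval: [2.415000, 2.657500]
Iteration 3:
  c_3 = (2.415000 + 2.657500)/2 = 2.536250
  f(c_3) = f(2.536250) = -0.567436
  f(a) × f(c) ≥ 0, new interval: [2.536250, 2.657500]
Iteration 4:
  c_4 = (2.536250 + 2.657500)/2 = 2.596875
  f(c_4) = f(2.596875) = -0.256240
  f(a) × f(c) ≥ 0, new interval: [2.596875, 2.657500]

After 4 iteration(s), the approximation is c_4 = 2.596875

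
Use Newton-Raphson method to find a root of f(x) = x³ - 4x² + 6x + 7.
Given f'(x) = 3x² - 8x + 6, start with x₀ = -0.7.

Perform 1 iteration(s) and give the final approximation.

f(x) = x³ - 4x² + 6x + 7
f'(x) = 3x² - 8x + 6
x₀ = -0.7

Newton-Raphson formula: x_{n+1} = x_n - f(x_n)/f'(x_n)

Iteration 1:
  f(-0.700000) = 0.497000
  f'(-0.700000) = 13.070000
  x_1 = -0.700000 - 0.497000/13.070000 = -0.738026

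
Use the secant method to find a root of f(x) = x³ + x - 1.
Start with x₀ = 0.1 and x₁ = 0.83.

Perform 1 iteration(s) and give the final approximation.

f(x) = x³ + x - 1
x₀ = 0.1, x₁ = 0.83

Secant formula: x_{n+1} = x_n - f(x_n)(x_n - x_{n-1})/(f(x_n) - f(x_{n-1}))

Iteration 1:
  f(0.100000) = -0.899000
  f(0.830000) = 0.401787
  x_2 = 0.830000 - 0.401787×(0.830000 - 0.100000)/(0.401787 - (-0.899000))
       = 0.604518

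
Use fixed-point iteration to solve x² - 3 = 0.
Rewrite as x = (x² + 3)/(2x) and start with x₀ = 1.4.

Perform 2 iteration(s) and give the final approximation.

Equation: x² - 3 = 0
Fixed-point form: x = (x² + 3)/(2x)
x₀ = 1.4

x_1 = g(1.400000) = 1.771429
x_2 = g(1.771429) = 1.732488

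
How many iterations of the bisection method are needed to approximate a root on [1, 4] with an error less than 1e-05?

We need (b-a)/2^n ≤ 1e-05
(4 - 1)/2^n ≤ 1e-05
3/2^n ≤ 1e-05
2^n ≥ 300000
n ≥ log₂(300000) = 18.19
n ≥ 19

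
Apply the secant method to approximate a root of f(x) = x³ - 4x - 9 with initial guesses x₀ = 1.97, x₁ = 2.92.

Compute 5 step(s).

f(x) = x³ - 4x - 9
x₀ = 1.97, x₁ = 2.92

Secant formula: x_{n+1} = x_n - f(x_n)(x_n - x_{n-1})/(f(x_n) - f(x_{n-1}))

Iteration 1:
  f(1.970000) = -9.234627
  f(2.920000) = 4.217088
  x_2 = 2.920000 - 4.217088×(2.920000 - 1.970000)/(4.217088 - (-9.234627))
       = 2.622177
Iteration 2:
  f(2.920000) = 4.217088
  f(2.622177) = -1.459116
  x_3 = 2.622177 - (-1.459116)×(2.622177 - 2.920000)/(-1.459116 - 4.217088)
       = 2.698735
Iteration 3:
  f(2.622177) = -1.459116
  f(2.698735) = -0.139598
  x_4 = 2.698735 - (-0.139598)×(2.698735 - 2.622177)/(-0.139598 - (-1.459116))
       = 2.706834
Iteration 4:
  f(2.698735) = -0.139598
  f(2.706834) = 0.005504
  x_5 = 2.706834 - 0.005504×(2.706834 - 2.698735)/(0.005504 - (-0.139598))
       = 2.706527
Iteration 5:
  f(2.706834) = 0.005504
  f(2.706527) = -0.000019
  x_6 = 2.706527 - (-0.000019)×(2.706527 - 2.706834)/(-0.000019 - 0.005504)
       = 2.706528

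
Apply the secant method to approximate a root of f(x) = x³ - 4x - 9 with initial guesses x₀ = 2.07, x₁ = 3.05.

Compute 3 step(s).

f(x) = x³ - 4x - 9
x₀ = 2.07, x₁ = 3.05

Secant formula: x_{n+1} = x_n - f(x_n)(x_n - x_{n-1})/(f(x_n) - f(x_{n-1}))

Iteration 1:
  f(2.070000) = -8.410257
  f(3.050000) = 7.172625
  x_2 = 3.050000 - 7.172625×(3.050000 - 2.070000)/(7.172625 - (-8.410257))
       = 2.598917
Iteration 2:
  f(3.050000) = 7.172625
  f(2.598917) = -1.841621
  x_3 = 2.598917 - (-1.841621)×(2.598917 - 3.050000)/(-1.841621 - 7.172625)
       = 2.691074
Iteration 3:
  f(2.598917) = -1.841621
  f(2.691074) = -0.275866
  x_4 = 2.691074 - (-0.275866)×(2.691074 - 2.598917)/(-0.275866 - (-1.841621))
       = 2.707311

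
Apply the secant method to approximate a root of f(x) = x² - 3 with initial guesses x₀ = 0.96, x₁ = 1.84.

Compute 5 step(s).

f(x) = x² - 3
x₀ = 0.96, x₁ = 1.84

Secant formula: x_{n+1} = x_n - f(x_n)(x_n - x_{n-1})/(f(x_n) - f(x_{n-1}))

Iteration 1:
  f(0.960000) = -2.078400
  f(1.840000) = 0.385600
  x_2 = 1.840000 - 0.385600×(1.840000 - 0.960000)/(0.385600 - (-2.078400))
       = 1.702286
Iteration 2:
  f(1.840000) = 0.385600
  f(1.702286) = -0.102223
  x_3 = 1.702286 - (-0.102223)×(1.702286 - 1.840000)/(-0.102223 - 0.385600)
       = 1.731144
Iteration 3:
  f(1.702286) = -0.102223
  f(1.731144) = -0.003141
  x_4 = 1.731144 - (-0.003141)×(1.731144 - 1.702286)/(-0.003141 - (-0.102223))
       = 1.732059
Iteration 4:
  f(1.731144) = -0.003141
  f(1.732059) = 0.000027
  x_5 = 1.732059 - 0.000027×(1.732059 - 1.731144)/(0.000027 - (-0.003141))
       = 1.732051
Iteration 5:
  f(1.732059) = 0.000027
  f(1.732051) = 0.000000
  x_6 = 1.732051 - 0.000000×(1.732051 - 1.732059)/(0.000000 - 0.000027)
       = 1.732051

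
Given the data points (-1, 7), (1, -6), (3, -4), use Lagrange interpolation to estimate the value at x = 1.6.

Lagrange interpolation formula:
P(x) = Σ yᵢ × Lᵢ(x)
where Lᵢ(x) = Π_{j≠i} (x - xⱼ)/(xᵢ - xⱼ)

L_0(1.6) = (1.6 - 1)/(-1 - 1) × (1.6 - 3)/(-1 - 3) = -0.105000
L_1(1.6) = (1.6 - (-1))/(1 - (-1)) × (1.6 - 3)/(1 - 3) = 0.910000
L_2(1.6) = (1.6 - (-1))/(3 - (-1)) × (1.6 - 1)/(3 - 1) = 0.195000

P(1.6) = 7×L_0(1.6) + (-6)×L_1(1.6) + (-4)×L_2(1.6)
P(1.6) = -6.975000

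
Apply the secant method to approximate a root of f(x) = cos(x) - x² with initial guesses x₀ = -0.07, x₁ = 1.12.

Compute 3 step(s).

f(x) = cos(x) - x²
x₀ = -0.07, x₁ = 1.12

Secant formula: x_{n+1} = x_n - f(x_n)(x_n - x_{n-1})/(f(x_n) - f(x_{n-1}))

Iteration 1:
  f(-0.070000) = 0.992651
  f(1.120000) = -0.818718
  x_2 = 1.120000 - (-0.818718)×(1.120000 - (-0.070000))/(-0.818718 - 0.992651)
       = 0.582134
Iteration 2:
  f(1.120000) = -0.818718
  f(0.582134) = 0.496412
  x_3 = 0.582134 - 0.496412×(0.582134 - 1.120000)/(0.496412 - (-0.818718))
       = 0.785158
Iteration 3:
  f(0.582134) = 0.496412
  f(0.785158) = 0.090804
  x_4 = 0.785158 - 0.090804×(0.785158 - 0.582134)/(0.090804 - 0.496412)
       = 0.830609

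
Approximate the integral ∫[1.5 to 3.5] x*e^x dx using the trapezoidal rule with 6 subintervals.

f(x) = x*e^x
a = 1.5, b = 3.5, n = 6
h = (b - a)/n = 0.333333

Trapezoidal rule: (h/2)[f(x₀) + 2f(x₁) + 2f(x₂) + ... + f(xₙ)]

x_0 = 1.5000, f(x_0) = 6.722534, coefficient = 1
x_1 = 1.8333, f(x_1) = 11.466952, coefficient = 2
x_2 = 2.1667, f(x_2) = 18.913133, coefficient = 2
x_3 = 2.5000, f(x_3) = 30.456235, coefficient = 2
x_4 = 2.8333, f(x_4) = 48.172446, coefficient = 2
x_5 = 3.1667, f(x_5) = 75.139484, coefficient = 2
x_6 = 3.5000, f(x_6) = 115.904082, coefficient = 1

I ≈ (0.333333/2) × 490.923117 = 81.820519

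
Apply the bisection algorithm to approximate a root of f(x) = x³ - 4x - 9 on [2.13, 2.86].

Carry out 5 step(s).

f(x) = x³ - 4x - 9
Initial interval: [2.13, 2.86]

Iteration 1:
  c_1 = (2.130000 + 2.860000)/2 = 2.495000
  f(c_1) = f(2.495000) = -3.448563
  f(a) × f(c) ≥ 0, new interval: [2.495000, 2.860000]
Iteration 2:
  c_2 = (2.495000 + 2.860000)/2 = 2.677500
  f(c_2) = f(2.677500) = -0.514986
  f(a) × f(c) ≥ 0, new interval: [2.677500, 2.860000]
Iteration 3:
  c_3 = (2.677500 + 2.860000)/2 = 2.768750
  f(c_3) = f(2.768750) = 1.150173
  f(a) × f(c) < 0, new interval: [2.677500, 2.768750]
Iteration 4:
  c_4 = (2.677500 + 2.768750)/2 = 2.723125
  f(c_4) = f(2.723125) = 0.300588
  f(a) × f(c) < 0, new interval: [2.677500, 2.723125]
Iteration 5:
  c_5 = (2.677500 + 2.723125)/2 = 2.700312
  f(c_5) = f(2.700312) = -0.111415
  f(a) × f(c) ≥ 0, new interval: [2.700312, 2.723125]

After 5 iteration(s), the approximation is c_5 = 2.700312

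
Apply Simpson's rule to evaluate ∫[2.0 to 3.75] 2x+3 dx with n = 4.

f(x) = 2x+3
a = 2.0, b = 3.75, n = 4
h = (b - a)/n = 0.437500

Simpson's rule: (h/3)[f(x₀) + 4f(x₁) + 2f(x₂) + ... + f(xₙ)]

x_0 = 2.0000, f(x_0) = 7.000000, coefficient = 1
x_1 = 2.4375, f(x_1) = 7.875000, coefficient = 4
x_2 = 2.8750, f(x_2) = 8.750000, coefficient = 2
x_3 = 3.3125, f(x_3) = 9.625000, coefficient = 4
x_4 = 3.7500, f(x_4) = 10.500000, coefficient = 1

I ≈ (0.437500/3) × 105.000000 = 15.312500
Exact value: 15.312500
Error: 0.000000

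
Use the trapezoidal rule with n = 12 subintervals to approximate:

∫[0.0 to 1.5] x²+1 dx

f(x) = x²+1
a = 0.0, b = 1.5, n = 12
h = (b - a)/n = 0.125000

Trapezoidal rule: (h/2)[f(x₀) + 2f(x₁) + 2f(x₂) + ... + f(xₙ)]

x_0 = 0.0000, f(x_0) = 1.000000, coefficient = 1
x_1 = 0.1250, f(x_1) = 1.015625, coefficient = 2
x_2 = 0.2500, f(x_2) = 1.062500, coefficient = 2
x_3 = 0.3750, f(x_3) = 1.140625, coefficient = 2
x_4 = 0.5000, f(x_4) = 1.250000, coefficient = 2
x_5 = 0.6250, f(x_5) = 1.390625, coefficient = 2
x_6 = 0.7500, f(x_6) = 1.562500, coefficient = 2
x_7 = 0.8750, f(x_7) = 1.765625, coefficient = 2
x_8 = 1.0000, f(x_8) = 2.000000, coefficient = 2
x_9 = 1.1250, f(x_9) = 2.265625, coefficient = 2
x_10 = 1.2500, f(x_10) = 2.562500, coefficient = 2
x_11 = 1.3750, f(x_11) = 2.890625, coefficient = 2
x_12 = 1.5000, f(x_12) = 3.250000, coefficient = 1

I ≈ (0.125000/2) × 42.062500 = 2.628906
Exact value: 2.625000
Error: 0.003906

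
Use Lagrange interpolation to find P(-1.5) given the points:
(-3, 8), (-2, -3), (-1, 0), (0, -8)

Lagrange interpolation formula:
P(x) = Σ yᵢ × Lᵢ(x)
where Lᵢ(x) = Π_{j≠i} (x - xⱼ)/(xᵢ - xⱼ)

L_0(-1.5) = (-1.5 - (-2))/(-3 - (-2)) × (-1.5 - (-1))/(-3 - (-1)) × (-1.5 - 0)/(-3 - 0) = -0.062500
L_1(-1.5) = (-1.5 - (-3))/(-2 - (-3)) × (-1.5 - (-1))/(-2 - (-1)) × (-1.5 - 0)/(-2 - 0) = 0.562500
L_2(-1.5) = (-1.5 - (-3))/(-1 - (-3)) × (-1.5 - (-2))/(-1 - (-2)) × (-1.5 - 0)/(-1 - 0) = 0.562500
L_3(-1.5) = (-1.5 - (-3))/(0 - (-3)) × (-1.5 - (-2))/(0 - (-2)) × (-1.5 - (-1))/(0 - (-1)) = -0.062500

P(-1.5) = 8×L_0(-1.5) + (-3)×L_1(-1.5) + 0×L_2(-1.5) + (-8)×L_3(-1.5)
P(-1.5) = -1.687500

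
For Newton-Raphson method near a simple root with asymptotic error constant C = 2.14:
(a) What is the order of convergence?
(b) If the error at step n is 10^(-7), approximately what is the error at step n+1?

(a) Newton-Raphson has quadratic (order 2) convergence near simple roots.
    This means |e_{n+1}| ≈ C|e_n|².

(b) With |e_n| = 10^(-7) and C = 2.14:
    |e_{n+1}| ≈ 2.14 × (10^(-7))² = 2.14 × 10^(-14)

(a) 2 (quadratic); (b) |e_{n+1}| ≈ 2.140e-14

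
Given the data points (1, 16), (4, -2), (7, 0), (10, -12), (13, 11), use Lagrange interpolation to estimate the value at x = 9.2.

Lagrange interpolation formula:
P(x) = Σ yᵢ × Lᵢ(x)
where Lᵢ(x) = Π_{j≠i} (x - xⱼ)/(xᵢ - xⱼ)

L_0(9.2) = (9.2 - 4)/(1 - 4) × (9.2 - 7)/(1 - 7) × (9.2 - 10)/(1 - 10) × (9.2 - 13)/(1 - 13) = 0.017890
L_1(9.2) = (9.2 - 1)/(4 - 1) × (9.2 - 7)/(4 - 7) × (9.2 - 10)/(4 - 10) × (9.2 - 13)/(4 - 13) = -0.112843
L_2(9.2) = (9.2 - 1)/(7 - 1) × (9.2 - 4)/(7 - 4) × (9.2 - 10)/(7 - 10) × (9.2 - 13)/(7 - 13) = 0.400079
L_3(9.2) = (9.2 - 1)/(10 - 1) × (9.2 - 4)/(10 - 4) × (9.2 - 7)/(10 - 7) × (9.2 - 13)/(10 - 13) = 0.733478
L_4(9.2) = (9.2 - 1)/(13 - 1) × (9.2 - 4)/(13 - 4) × (9.2 - 7)/(13 - 7) × (9.2 - 10)/(13 - 10) = -0.038604

P(9.2) = 16×L_0(9.2) + (-2)×L_1(9.2) + 0×L_2(9.2) + (-12)×L_3(9.2) + 11×L_4(9.2)
P(9.2) = -8.714463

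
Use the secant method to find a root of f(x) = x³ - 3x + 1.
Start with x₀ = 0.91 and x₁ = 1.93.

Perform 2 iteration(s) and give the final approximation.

f(x) = x³ - 3x + 1
x₀ = 0.91, x₁ = 1.93

Secant formula: x_{n+1} = x_n - f(x_n)(x_n - x_{n-1})/(f(x_n) - f(x_{n-1}))

Iteration 1:
  f(0.910000) = -0.976429
  f(1.930000) = 2.399057
  x_2 = 1.930000 - 2.399057×(1.930000 - 0.910000)/(2.399057 - (-0.976429))
       = 1.205056
Iteration 2:
  f(1.930000) = 2.399057
  f(1.205056) = -0.865234
  x_3 = 1.205056 - (-0.865234)×(1.205056 - 1.930000)/(-0.865234 - 2.399057)
       = 1.397210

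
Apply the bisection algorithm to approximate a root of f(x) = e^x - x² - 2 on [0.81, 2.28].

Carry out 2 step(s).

f(x) = e^x - x² - 2
Initial interval: [0.81, 2.28]

Iteration 1:
  c_1 = (0.810000 + 2.280000)/2 = 1.545000
  f(c_1) = f(1.545000) = 0.300947
  f(a) × f(c) < 0, new interval: [0.810000, 1.545000]
Iteration 2:
  c_2 = (0.810000 + 1.545000)/2 = 1.177500
  f(c_2) = f(1.177500) = -0.140258
  f(a) × f(c) ≥ 0, new interval: [1.177500, 1.545000]

After 2 iteration(s), the approximation is c_2 = 1.177500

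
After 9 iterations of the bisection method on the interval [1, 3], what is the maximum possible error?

Bisection error bound: |error| ≤ (b-a)/2^n
|error| ≤ (3 - 1)/2^9 = 2/2^9
|error| ≤ 0.0039062500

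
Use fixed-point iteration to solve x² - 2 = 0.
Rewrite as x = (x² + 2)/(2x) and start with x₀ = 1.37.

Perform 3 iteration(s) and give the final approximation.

Equation: x² - 2 = 0
Fixed-point form: x = (x² + 2)/(2x)
x₀ = 1.37

x_1 = g(1.370000) = 1.414927
x_2 = g(1.414927) = 1.414214
x_3 = g(1.414214) = 1.414214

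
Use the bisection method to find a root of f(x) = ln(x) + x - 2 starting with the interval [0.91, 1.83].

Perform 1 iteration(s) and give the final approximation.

f(x) = ln(x) + x - 2
Initial interval: [0.91, 1.83]

Iteration 1:
  c_1 = (0.910000 + 1.830000)/2 = 1.370000
  f(c_1) = f(1.370000) = -0.315189
  f(a) × f(c) ≥ 0, new interval: [1.370000, 1.830000]

After 1 iteration(s), the approximation is c_1 = 1.370000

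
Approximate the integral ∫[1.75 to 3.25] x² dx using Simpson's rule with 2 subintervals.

f(x) = x²
a = 1.75, b = 3.25, n = 2
h = (b - a)/n = 0.750000

Simpson's rule: (h/3)[f(x₀) + 4f(x₁) + 2f(x₂) + ... + f(xₙ)]

x_0 = 1.7500, f(x_0) = 3.062500, coefficient = 1
x_1 = 2.5000, f(x_1) = 6.250000, coefficient = 4
x_2 = 3.2500, f(x_2) = 10.562500, coefficient = 1

I ≈ (0.750000/3) × 38.625000 = 9.656250
Exact value: 9.656250
Error: 0.000000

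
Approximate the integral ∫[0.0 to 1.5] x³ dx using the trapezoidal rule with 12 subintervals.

f(x) = x³
a = 0.0, b = 1.5, n = 12
h = (b - a)/n = 0.125000

Trapezoidal rule: (h/2)[f(x₀) + 2f(x₁) + 2f(x₂) + ... + f(xₙ)]

x_0 = 0.0000, f(x_0) = 0.000000, coefficient = 1
x_1 = 0.1250, f(x_1) = 0.001953, coefficient = 2
x_2 = 0.2500, f(x_2) = 0.015625, coefficient = 2
x_3 = 0.3750, f(x_3) = 0.052734, coefficient = 2
x_4 = 0.5000, f(x_4) = 0.125000, coefficient = 2
x_5 = 0.6250, f(x_5) = 0.244141, coefficient = 2
x_6 = 0.7500, f(x_6) = 0.421875, coefficient = 2
x_7 = 0.8750, f(x_7) = 0.669922, coefficient = 2
x_8 = 1.0000, f(x_8) = 1.000000, coefficient = 2
x_9 = 1.1250, f(x_9) = 1.423828, coefficient = 2
x_10 = 1.2500, f(x_10) = 1.953125, coefficient = 2
x_11 = 1.3750, f(x_11) = 2.599609, coefficient = 2
x_12 = 1.5000, f(x_12) = 3.375000, coefficient = 1

I ≈ (0.125000/2) × 20.390625 = 1.274414
Exact value: 1.265625
Error: 0.008789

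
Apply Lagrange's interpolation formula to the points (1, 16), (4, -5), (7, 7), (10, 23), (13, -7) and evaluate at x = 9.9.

Lagrange interpolation formula:
P(x) = Σ yᵢ × Lᵢ(x)
where Lᵢ(x) = Π_{j≠i} (x - xⱼ)/(xᵢ - xⱼ)

L_0(9.9) = (9.9 - 4)/(1 - 4) × (9.9 - 7)/(1 - 7) × (9.9 - 10)/(1 - 10) × (9.9 - 13)/(1 - 13) = 0.002728
L_1(9.9) = (9.9 - 1)/(4 - 1) × (9.9 - 7)/(4 - 7) × (9.9 - 10)/(4 - 10) × (9.9 - 13)/(4 - 13) = -0.016463
L_2(9.9) = (9.9 - 1)/(7 - 1) × (9.9 - 4)/(7 - 4) × (9.9 - 10)/(7 - 10) × (9.9 - 13)/(7 - 13) = 0.050241
L_3(9.9) = (9.9 - 1)/(10 - 1) × (9.9 - 4)/(10 - 4) × (9.9 - 7)/(10 - 7) × (9.9 - 13)/(10 - 13) = 0.971327
L_4(9.9) = (9.9 - 1)/(13 - 1) × (9.9 - 4)/(13 - 4) × (9.9 - 7)/(13 - 7) × (9.9 - 10)/(13 - 10) = -0.007833

P(9.9) = 16×L_0(9.9) + (-5)×L_1(9.9) + 7×L_2(9.9) + 23×L_3(9.9) + (-7)×L_4(9.9)
P(9.9) = 22.873011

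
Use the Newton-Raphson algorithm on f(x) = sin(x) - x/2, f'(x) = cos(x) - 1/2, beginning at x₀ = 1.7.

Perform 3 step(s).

f(x) = sin(x) - x/2
f'(x) = cos(x) - 1/2
x₀ = 1.7

Newton-Raphson formula: x_{n+1} = x_n - f(x_n)/f'(x_n)

Iteration 1:
  f(1.700000) = 0.141665
  f'(1.700000) = -0.628844
  x_1 = 1.700000 - 0.141665/(-0.628844) = 1.925278
Iteration 2:
  f(1.925278) = -0.024812
  f'(1.925278) = -0.847104
  x_2 = 1.925278 - (-0.024812)/(-0.847104) = 1.895987
Iteration 3:
  f(1.895987) = -0.000404
  f'(1.895987) = -0.819490
  x_3 = 1.895987 - (-0.000404)/(-0.819490) = 1.895494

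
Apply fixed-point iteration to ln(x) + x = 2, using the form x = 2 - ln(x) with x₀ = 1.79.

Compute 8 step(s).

Equation: ln(x) + x = 2
Fixed-point form: x = 2 - ln(x)
x₀ = 1.79

x_1 = g(1.790000) = 1.417784
x_2 = g(1.417784) = 1.650905
x_3 = g(1.650905) = 1.498677
x_4 = g(1.498677) = 1.595418
x_5 = g(1.595418) = 1.532865
x_6 = g(1.532865) = 1.572862
x_7 = g(1.572862) = 1.547103
x_8 = g(1.547103) = 1.563616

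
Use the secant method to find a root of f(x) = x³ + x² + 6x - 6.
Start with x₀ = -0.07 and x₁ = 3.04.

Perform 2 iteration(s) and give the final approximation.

f(x) = x³ + x² + 6x - 6
x₀ = -0.07, x₁ = 3.04

Secant formula: x_{n+1} = x_n - f(x_n)(x_n - x_{n-1})/(f(x_n) - f(x_{n-1}))

Iteration 1:
  f(-0.070000) = -6.415443
  f(3.040000) = 49.576064
  x_2 = 3.040000 - 49.576064×(3.040000 - (-0.070000))/(49.576064 - (-6.415443))
       = 0.286340
Iteration 2:
  f(3.040000) = 49.576064
  f(0.286340) = -4.176490
  x_3 = 0.286340 - (-4.176490)×(0.286340 - 3.040000)/(-4.176490 - 49.576064)
       = 0.500295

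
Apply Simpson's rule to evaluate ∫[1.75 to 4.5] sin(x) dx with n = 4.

f(x) = sin(x)
a = 1.75, b = 4.5, n = 4
h = (b - a)/n = 0.687500

Simpson's rule: (h/3)[f(x₀) + 4f(x₁) + 2f(x₂) + ... + f(xₙ)]

x_0 = 1.7500, f(x_0) = 0.983986, coefficient = 1
x_1 = 2.4375, f(x_1) = 0.647343, coefficient = 4
x_2 = 3.1250, f(x_2) = 0.016592, coefficient = 2
x_3 = 3.8125, f(x_3) = -0.621697, coefficient = 4
x_4 = 4.5000, f(x_4) = -0.977530, coefficient = 1

I ≈ (0.687500/3) × 0.142222 = 0.032593
Exact value: 0.032550
Error: 0.000043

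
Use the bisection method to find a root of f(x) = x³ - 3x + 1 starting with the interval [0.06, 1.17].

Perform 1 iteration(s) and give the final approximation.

f(x) = x³ - 3x + 1
Initial interval: [0.06, 1.17]

Iteration 1:
  c_1 = (0.060000 + 1.170000)/2 = 0.615000
  f(c_1) = f(0.615000) = -0.612392
  f(a) × f(c) < 0, new interval: [0.060000, 0.615000]

After 1 iteration(s), the approximation is c_1 = 0.615000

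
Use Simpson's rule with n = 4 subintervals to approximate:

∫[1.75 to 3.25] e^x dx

f(x) = e^x
a = 1.75, b = 3.25, n = 4
h = (b - a)/n = 0.375000

Simpson's rule: (h/3)[f(x₀) + 4f(x₁) + 2f(x₂) + ... + f(xₙ)]

x_0 = 1.7500, f(x_0) = 5.754603, coefficient = 1
x_1 = 2.1250, f(x_1) = 8.372897, coefficient = 4
x_2 = 2.5000, f(x_2) = 12.182494, coefficient = 2
x_3 = 2.8750, f(x_3) = 17.725424, coefficient = 4
x_4 = 3.2500, f(x_4) = 25.790340, coefficient = 1

I ≈ (0.375000/3) × 160.303217 = 20.037902
Exact value: 20.035737
Error: 0.002165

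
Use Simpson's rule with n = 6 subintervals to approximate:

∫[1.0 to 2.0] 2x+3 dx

f(x) = 2x+3
a = 1.0, b = 2.0, n = 6
h = (b - a)/n = 0.166667

Simpson's rule: (h/3)[f(x₀) + 4f(x₁) + 2f(x₂) + ... + f(xₙ)]

x_0 = 1.0000, f(x_0) = 5.000000, coefficient = 1
x_1 = 1.1667, f(x_1) = 5.333333, coefficient = 4
x_2 = 1.3333, f(x_2) = 5.666667, coefficient = 2
x_3 = 1.5000, f(x_3) = 6.000000, coefficient = 4
x_4 = 1.6667, f(x_4) = 6.333333, coefficient = 2
x_5 = 1.8333, f(x_5) = 6.666667, coefficient = 4
x_6 = 2.0000, f(x_6) = 7.000000, coefficient = 1

I ≈ (0.166667/3) × 108.000000 = 6.000000
Exact value: 6.000000
Error: 0.000000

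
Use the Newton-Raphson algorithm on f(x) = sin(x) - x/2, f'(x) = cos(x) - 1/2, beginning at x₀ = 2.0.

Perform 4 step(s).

f(x) = sin(x) - x/2
f'(x) = cos(x) - 1/2
x₀ = 2.0

Newton-Raphson formula: x_{n+1} = x_n - f(x_n)/f'(x_n)

Iteration 1:
  f(2.000000) = -0.090703
  f'(2.000000) = -0.916147
  x_1 = 2.000000 - (-0.090703)/(-0.916147) = 1.900996
Iteration 2:
  f(1.900996) = -0.004520
  f'(1.900996) = -0.824232
  x_2 = 1.900996 - (-0.004520)/(-0.824232) = 1.895512
Iteration 3:
  f(1.895512) = -0.000014
  f'(1.895512) = -0.819039
  x_3 = 1.895512 - (-0.000014)/(-0.819039) = 1.895494
Iteration 4:
  f(1.895494) = 0.000000
  f'(1.895494) = -0.819023
  x_4 = 1.895494 - 0.000000/(-0.819023) = 1.895494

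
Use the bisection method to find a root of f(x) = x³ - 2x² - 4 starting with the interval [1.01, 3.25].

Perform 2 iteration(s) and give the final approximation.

f(x) = x³ - 2x² - 4
Initial interval: [1.01, 3.25]

Iteration 1:
  c_1 = (1.010000 + 3.250000)/2 = 2.130000
  f(c_1) = f(2.130000) = -3.410203
  f(a) × f(c) ≥ 0, new interval: [2.130000, 3.250000]
Iteration 2:
  c_2 = (2.130000 + 3.250000)/2 = 2.690000
  f(c_2) = f(2.690000) = 0.992909
  f(a) × f(c) < 0, new interval: [2.130000, 2.690000]

After 2 iteration(s), the approximation is c_2 = 2.690000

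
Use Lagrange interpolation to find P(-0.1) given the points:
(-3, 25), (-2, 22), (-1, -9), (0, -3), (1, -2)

Lagrange interpolation formula:
P(x) = Σ yᵢ × Lᵢ(x)
where Lᵢ(x) = Π_{j≠i} (x - xⱼ)/(xᵢ - xⱼ)

L_0(-0.1) = (-0.1 - (-2))/(-3 - (-2)) × (-0.1 - (-1))/(-3 - (-1)) × (-0.1 - 0)/(-3 - 0) × (-0.1 - 1)/(-3 - 1) = 0.007838
L_1(-0.1) = (-0.1 - (-3))/(-2 - (-3)) × (-0.1 - (-1))/(-2 - (-1)) × (-0.1 - 0)/(-2 - 0) × (-0.1 - 1)/(-2 - 1) = -0.047850
L_2(-0.1) = (-0.1 - (-3))/(-1 - (-3)) × (-0.1 - (-2))/(-1 - (-2)) × (-0.1 - 0)/(-1 - 0) × (-0.1 - 1)/(-1 - 1) = 0.151525
L_3(-0.1) = (-0.1 - (-3))/(0 - (-3)) × (-0.1 - (-2))/(0 - (-2)) × (-0.1 - (-1))/(0 - (-1)) × (-0.1 - 1)/(0 - 1) = 0.909150
L_4(-0.1) = (-0.1 - (-3))/(1 - (-3)) × (-0.1 - (-2))/(1 - (-2)) × (-0.1 - (-1))/(1 - (-1)) × (-0.1 - 0)/(1 - 0) = -0.020663

P(-0.1) = 25×L_0(-0.1) + 22×L_1(-0.1) + (-9)×L_2(-0.1) + (-3)×L_3(-0.1) + (-2)×L_4(-0.1)
P(-0.1) = -4.906613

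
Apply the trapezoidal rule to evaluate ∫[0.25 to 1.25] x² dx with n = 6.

f(x) = x²
a = 0.25, b = 1.25, n = 6
h = (b - a)/n = 0.166667

Trapezoidal rule: (h/2)[f(x₀) + 2f(x₁) + 2f(x₂) + ... + f(xₙ)]

x_0 = 0.2500, f(x_0) = 0.062500, coefficient = 1
x_1 = 0.4167, f(x_1) = 0.173611, coefficient = 2
x_2 = 0.5833, f(x_2) = 0.340278, coefficient = 2
x_3 = 0.7500, f(x_3) = 0.562500, coefficient = 2
x_4 = 0.9167, f(x_4) = 0.840278, coefficient = 2
x_5 = 1.0833, f(x_5) = 1.173611, coefficient = 2
x_6 = 1.2500, f(x_6) = 1.562500, coefficient = 1

I ≈ (0.166667/2) × 7.805556 = 0.650463
Exact value: 0.645833
Error: 0.004630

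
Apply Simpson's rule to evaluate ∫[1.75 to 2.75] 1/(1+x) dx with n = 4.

f(x) = 1/(1+x)
a = 1.75, b = 2.75, n = 4
h = (b - a)/n = 0.250000

Simpson's rule: (h/3)[f(x₀) + 4f(x₁) + 2f(x₂) + ... + f(xₙ)]

x_0 = 1.7500, f(x_0) = 0.363636, coefficient = 1
x_1 = 2.0000, f(x_1) = 0.333333, coefficient = 4
x_2 = 2.2500, f(x_2) = 0.307692, coefficient = 2
x_3 = 2.5000, f(x_3) = 0.285714, coefficient = 4
x_4 = 2.7500, f(x_4) = 0.266667, coefficient = 1

I ≈ (0.250000/3) × 3.721878 = 0.310157
Exact value: 0.310155
Error: 0.000002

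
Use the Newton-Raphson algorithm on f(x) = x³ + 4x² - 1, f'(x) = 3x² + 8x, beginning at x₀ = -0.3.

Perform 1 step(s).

f(x) = x³ + 4x² - 1
f'(x) = 3x² + 8x
x₀ = -0.3

Newton-Raphson formula: x_{n+1} = x_n - f(x_n)/f'(x_n)

Iteration 1:
  f(-0.300000) = -0.667000
  f'(-0.300000) = -2.130000
  x_1 = -0.300000 - (-0.667000)/(-2.130000) = -0.613146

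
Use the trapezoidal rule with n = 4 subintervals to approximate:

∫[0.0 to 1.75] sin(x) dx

f(x) = sin(x)
a = 0.0, b = 1.75, n = 4
h = (b - a)/n = 0.437500

Trapezoidal rule: (h/2)[f(x₀) + 2f(x₁) + 2f(x₂) + ... + f(xₙ)]

x_0 = 0.0000, f(x_0) = 0.000000, coefficient = 1
x_1 = 0.4375, f(x_1) = 0.423676, coefficient = 2
x_2 = 0.8750, f(x_2) = 0.767544, coefficient = 2
x_3 = 1.3125, f(x_3) = 0.966827, coefficient = 2
x_4 = 1.7500, f(x_4) = 0.983986, coefficient = 1

I ≈ (0.437500/2) × 5.300079 = 1.159392
Exact value: 1.178246
Error: 0.018854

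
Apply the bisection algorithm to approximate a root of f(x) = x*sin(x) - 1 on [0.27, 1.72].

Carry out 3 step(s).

f(x) = x*sin(x) - 1
Initial interval: [0.27, 1.72]

Iteration 1:
  c_1 = (0.270000 + 1.720000)/2 = 0.995000
  f(c_1) = f(0.995000) = -0.165435
  f(a) × f(c) ≥ 0, new interval: [0.995000, 1.720000]
Iteration 2:
  c_2 = (0.995000 + 1.720000)/2 = 1.357500
  f(c_2) = f(1.357500) = 0.326737
  f(a) × f(c) < 0, new interval: [0.995000, 1.357500]
Iteration 3:
  c_3 = (0.995000 + 1.357500)/2 = 1.176250
  f(c_3) = f(1.176250) = 0.085880
  f(a) × f(c) < 0, new interval: [0.995000, 1.176250]

After 3 iteration(s), the approximation is c_3 = 1.176250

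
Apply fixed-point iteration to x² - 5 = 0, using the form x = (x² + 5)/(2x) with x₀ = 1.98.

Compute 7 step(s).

Equation: x² - 5 = 0
Fixed-point form: x = (x² + 5)/(2x)
x₀ = 1.98

x_1 = g(1.980000) = 2.252626
x_2 = g(2.252626) = 2.236129
x_3 = g(2.236129) = 2.236068
x_4 = g(2.236068) = 2.236068
x_5 = g(2.236068) = 2.236068
x_6 = g(2.236068) = 2.236068
x_7 = g(2.236068) = 2.236068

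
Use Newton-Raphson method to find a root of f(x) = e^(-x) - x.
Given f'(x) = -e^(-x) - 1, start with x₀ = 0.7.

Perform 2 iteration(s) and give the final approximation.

f(x) = e^(-x) - x
f'(x) = -e^(-x) - 1
x₀ = 0.7

Newton-Raphson formula: x_{n+1} = x_n - f(x_n)/f'(x_n)

Iteration 1:
  f(0.700000) = -0.203415
  f'(0.700000) = -1.496585
  x_1 = 0.700000 - (-0.203415)/(-1.496585) = 0.564081
Iteration 2:
  f(0.564081) = 0.004802
  f'(0.564081) = -1.568883
  x_2 = 0.564081 - 0.004802/(-1.568883) = 0.567142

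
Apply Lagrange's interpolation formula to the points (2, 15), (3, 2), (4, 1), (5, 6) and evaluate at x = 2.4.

Lagrange interpolation formula:
P(x) = Σ yᵢ × Lᵢ(x)
where Lᵢ(x) = Π_{j≠i} (x - xⱼ)/(xᵢ - xⱼ)

L_0(2.4) = (2.4 - 3)/(2 - 3) × (2.4 - 4)/(2 - 4) × (2.4 - 5)/(2 - 5) = 0.416000
L_1(2.4) = (2.4 - 2)/(3 - 2) × (2.4 - 4)/(3 - 4) × (2.4 - 5)/(3 - 5) = 0.832000
L_2(2.4) = (2.4 - 2)/(4 - 2) × (2.4 - 3)/(4 - 3) × (2.4 - 5)/(4 - 5) = -0.312000
L_3(2.4) = (2.4 - 2)/(5 - 2) × (2.4 - 3)/(5 - 3) × (2.4 - 4)/(5 - 4) = 0.064000

P(2.4) = 15×L_0(2.4) + 2×L_1(2.4) + 1×L_2(2.4) + 6×L_3(2.4)
P(2.4) = 7.976000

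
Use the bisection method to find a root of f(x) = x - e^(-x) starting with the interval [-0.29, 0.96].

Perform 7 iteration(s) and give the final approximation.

f(x) = x - e^(-x)
Initial interval: [-0.29, 0.96]

Iteration 1:
  c_1 = (-0.290000 + 0.960000)/2 = 0.335000
  f(c_1) = f(0.335000) = -0.380338
  f(a) × f(c) ≥ 0, new interval: [0.335000, 0.960000]
Iteration 2:
  c_2 = (0.335000 + 0.960000)/2 = 0.647500
  f(c_2) = f(0.647500) = 0.124147
  f(a) × f(c) < 0, new interval: [0.335000, 0.647500]
Iteration 3:
  c_3 = (0.335000 + 0.647500)/2 = 0.491250
  f(c_3) = f(0.491250) = -0.120611
  f(a) × f(c) ≥ 0, new interval: [0.491250, 0.647500]
Iteration 4:
  c_4 = (0.491250 + 0.647500)/2 = 0.569375
  f(c_4) = f(0.569375) = 0.003496
  f(a) × f(c) < 0, new interval: [0.491250, 0.569375]
Iteration 5:
  c_5 = (0.491250 + 0.569375)/2 = 0.530312
  f(c_5) = f(0.530312) = -0.058109
  f(a) × f(c) ≥ 0, new interval: [0.530312, 0.569375]
Iteration 6:
  c_6 = (0.530312 + 0.569375)/2 = 0.549844
  f(c_6) = f(0.549844) = -0.027196
  f(a) × f(c) ≥ 0, new interval: [0.549844, 0.569375]
Iteration 7:
  c_7 = (0.549844 + 0.569375)/2 = 0.559609
  f(c_7) = f(0.559609) = -0.011823
  f(a) × f(c) ≥ 0, new interval: [0.559609, 0.569375]

After 7 iteration(s), the approximation is c_7 = 0.559609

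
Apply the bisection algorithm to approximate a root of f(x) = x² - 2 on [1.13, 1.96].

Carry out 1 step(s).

f(x) = x² - 2
Initial interval: [1.13, 1.96]

Iteration 1:
  c_1 = (1.130000 + 1.960000)/2 = 1.545000
  f(c_1) = f(1.545000) = 0.387025
  f(a) × f(c) < 0, new interval: [1.130000, 1.545000]

After 1 iteration(s), the approximation is c_1 = 1.545000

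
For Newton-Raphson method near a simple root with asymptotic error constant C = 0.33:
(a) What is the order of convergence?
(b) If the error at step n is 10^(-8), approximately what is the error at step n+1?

(a) Newton-Raphson has quadratic (order 2) convergence near simple roots.
    This means |e_{n+1}| ≈ C|e_n|².

(b) With |e_n| = 10^(-8) and C = 0.33:
    |e_{n+1}| ≈ 0.33 × (10^(-8))² = 0.33 × 10^(-16)

(a) 2 (quadratic); (b) |e_{n+1}| ≈ 3.300e-17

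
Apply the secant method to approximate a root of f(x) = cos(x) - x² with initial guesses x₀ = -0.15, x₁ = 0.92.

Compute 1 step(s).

f(x) = cos(x) - x²
x₀ = -0.15, x₁ = 0.92

Secant formula: x_{n+1} = x_n - f(x_n)(x_n - x_{n-1})/(f(x_n) - f(x_{n-1}))

Iteration 1:
  f(-0.150000) = 0.966271
  f(0.920000) = -0.240580
  x_2 = 0.920000 - (-0.240580)×(0.920000 - (-0.150000))/(-0.240580 - 0.966271)
       = 0.706701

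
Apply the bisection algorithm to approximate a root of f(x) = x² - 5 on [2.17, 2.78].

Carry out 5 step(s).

f(x) = x² - 5
Initial interval: [2.17, 2.78]

Iteration 1:
  c_1 = (2.170000 + 2.780000)/2 = 2.475000
  f(c_1) = f(2.475000) = 1.125625
  f(a) × f(c) < 0, new interval: [2.170000, 2.475000]
Iteration 2:
  c_2 = (2.170000 + 2.475000)/2 = 2.322500
  f(c_2) = f(2.322500) = 0.394006
  f(a) × f(c) < 0, new interval: [2.170000, 2.322500]
Iteration 3:
  c_3 = (2.170000 + 2.322500)/2 = 2.246250
  f(c_3) = f(2.246250) = 0.045639
  f(a) × f(c) < 0, new interval: [2.170000, 2.246250]
Iteration 4:
  c_4 = (2.170000 + 2.246250)/2 = 2.208125
  f(c_4) = f(2.208125) = -0.124184
  f(a) × f(c) ≥ 0, new interval: [2.208125, 2.246250]
Iteration 5:
  c_5 = (2.208125 + 2.246250)/2 = 2.227187
  f(c_5) = f(2.227187) = -0.039636
  f(a) × f(c) ≥ 0, new interval: [2.227187, 2.246250]

After 5 iteration(s), the approximation is c_5 = 2.227187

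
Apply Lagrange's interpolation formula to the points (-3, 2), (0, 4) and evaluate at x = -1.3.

Lagrange interpolation formula:
P(x) = Σ yᵢ × Lᵢ(x)
where Lᵢ(x) = Π_{j≠i} (x - xⱼ)/(xᵢ - xⱼ)

L_0(-1.3) = (-1.3 - 0)/(-3 - 0) = 0.433333
L_1(-1.3) = (-1.3 - (-3))/(0 - (-3)) = 0.566667

P(-1.3) = 2×L_0(-1.3) + 4×L_1(-1.3)
P(-1.3) = 3.133333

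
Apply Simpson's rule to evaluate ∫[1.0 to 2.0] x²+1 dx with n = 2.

f(x) = x²+1
a = 1.0, b = 2.0, n = 2
h = (b - a)/n = 0.500000

Simpson's rule: (h/3)[f(x₀) + 4f(x₁) + 2f(x₂) + ... + f(xₙ)]

x_0 = 1.0000, f(x_0) = 2.000000, coefficient = 1
x_1 = 1.5000, f(x_1) = 3.250000, coefficient = 4
x_2 = 2.0000, f(x_2) = 5.000000, coefficient = 1

I ≈ (0.500000/3) × 20.000000 = 3.333333
Exact value: 3.333333
Error: 0.000000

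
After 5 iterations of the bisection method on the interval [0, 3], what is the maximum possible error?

Bisection error bound: |error| ≤ (b-a)/2^n
|error| ≤ (3 - 0)/2^5 = 3/2^5
|error| ≤ 0.0937500000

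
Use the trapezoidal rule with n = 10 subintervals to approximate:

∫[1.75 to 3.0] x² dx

f(x) = x²
a = 1.75, b = 3.0, n = 10
h = (b - a)/n = 0.125000

Trapezoidal rule: (h/2)[f(x₀) + 2f(x₁) + 2f(x₂) + ... + f(xₙ)]

x_0 = 1.7500, f(x_0) = 3.062500, coefficient = 1
x_1 = 1.8750, f(x_1) = 3.515625, coefficient = 2
x_2 = 2.0000, f(x_2) = 4.000000, coefficient = 2
x_3 = 2.1250, f(x_3) = 4.515625, coefficient = 2
x_4 = 2.2500, f(x_4) = 5.062500, coefficient = 2
x_5 = 2.3750, f(x_5) = 5.640625, coefficient = 2
x_6 = 2.5000, f(x_6) = 6.250000, coefficient = 2
x_7 = 2.6250, f(x_7) = 6.890625, coefficient = 2
x_8 = 2.7500, f(x_8) = 7.562500, coefficient = 2
x_9 = 2.8750, f(x_9) = 8.265625, coefficient = 2
x_10 = 3.0000, f(x_10) = 9.000000, coefficient = 1

I ≈ (0.125000/2) × 115.468750 = 7.216797
Exact value: 7.213542
Error: 0.003255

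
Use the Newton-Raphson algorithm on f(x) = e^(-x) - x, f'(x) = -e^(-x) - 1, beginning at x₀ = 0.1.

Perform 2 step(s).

f(x) = e^(-x) - x
f'(x) = -e^(-x) - 1
x₀ = 0.1

Newton-Raphson formula: x_{n+1} = x_n - f(x_n)/f'(x_n)

Iteration 1:
  f(0.100000) = 0.804837
  f'(0.100000) = -1.904837
  x_1 = 0.100000 - 0.804837/(-1.904837) = 0.522523
Iteration 2:
  f(0.522523) = 0.070500
  f'(0.522523) = -1.593023
  x_2 = 0.522523 - 0.070500/(-1.593023) = 0.566778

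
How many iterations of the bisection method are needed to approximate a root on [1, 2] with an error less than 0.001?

We need (b-a)/2^n ≤ 0.001
(2 - 1)/2^n ≤ 0.001
1/2^n ≤ 0.001
2^n ≥ 1000
n ≥ log₂(1000) = 9.97
n ≥ 10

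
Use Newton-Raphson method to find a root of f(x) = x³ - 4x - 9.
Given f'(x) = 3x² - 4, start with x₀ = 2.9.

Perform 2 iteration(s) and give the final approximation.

f(x) = x³ - 4x - 9
f'(x) = 3x² - 4
x₀ = 2.9

Newton-Raphson formula: x_{n+1} = x_n - f(x_n)/f'(x_n)

Iteration 1:
  f(2.900000) = 3.789000
  f'(2.900000) = 21.230000
  x_1 = 2.900000 - 3.789000/21.230000 = 2.721526
Iteration 2:
  f(2.721526) = 0.271435
  f'(2.721526) = 18.220114
  x_2 = 2.721526 - 0.271435/18.220114 = 2.706629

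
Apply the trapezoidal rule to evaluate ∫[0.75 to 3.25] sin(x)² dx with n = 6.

f(x) = sin(x)²
a = 0.75, b = 3.25, n = 6
h = (b - a)/n = 0.416667

Trapezoidal rule: (h/2)[f(x₀) + 2f(x₁) + 2f(x₂) + ... + f(xₙ)]

x_0 = 0.7500, f(x_0) = 0.464631, coefficient = 1
x_1 = 1.1667, f(x_1) = 0.845379, coefficient = 2
x_2 = 1.5833, f(x_2) = 0.999843, coefficient = 2
x_3 = 2.0000, f(x_3) = 0.826822, coefficient = 2
x_4 = 2.4167, f(x_4) = 0.439675, coefficient = 2
x_5 = 2.8333, f(x_5) = 0.092052, coefficient = 2
x_6 = 3.2500, f(x_6) = 0.011706, coefficient = 1

I ≈ (0.416667/2) × 6.883879 = 1.434141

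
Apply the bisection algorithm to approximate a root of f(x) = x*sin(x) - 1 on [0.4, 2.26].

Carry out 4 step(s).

f(x) = x*sin(x) - 1
Initial interval: [0.4, 2.26]

Iteration 1:
  c_1 = (0.400000 + 2.260000)/2 = 1.330000
  f(c_1) = f(1.330000) = 0.291627
  f(a) × f(c) < 0, new interval: [0.400000, 1.330000]
Iteration 2:
  c_2 = (0.400000 + 1.330000)/2 = 0.865000
  f(c_2) = f(0.865000) = -0.341653
  f(a) × f(c) ≥ 0, new interval: [0.865000, 1.330000]
Iteration 3:
  c_3 = (0.865000 + 1.330000)/2 = 1.097500
  f(c_3) = f(1.097500) = -0.023148
  f(a) × f(c) ≥ 0, new interval: [1.097500, 1.330000]
Iteration 4:
  c_4 = (1.097500 + 1.330000)/2 = 1.213750
  f(c_4) = f(1.213750) = 0.137203
  f(a) × f(c) < 0, new interval: [1.097500, 1.213750]

After 4 iteration(s), the approximation is c_4 = 1.213750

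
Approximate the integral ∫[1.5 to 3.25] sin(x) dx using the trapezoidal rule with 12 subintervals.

f(x) = sin(x)
a = 1.5, b = 3.25, n = 12
h = (b - a)/n = 0.145833

Trapezoidal rule: (h/2)[f(x₀) + 2f(x₁) + 2f(x₂) + ... + f(xₙ)]

x_0 = 1.5000, f(x_0) = 0.997495, coefficient = 1
x_1 = 1.6458, f(x_1) = 0.997186, coefficient = 2
x_2 = 1.7917, f(x_2) = 0.975707, coefficient = 2
x_3 = 1.9375, f(x_3) = 0.933514, coefficient = 2
x_4 = 2.0833, f(x_4) = 0.871503, coefficient = 2
x_5 = 2.2292, f(x_5) = 0.790990, coefficient = 2
x_6 = 2.3750, f(x_6) = 0.693685, coefficient = 2
x_7 = 2.5208, f(x_7) = 0.581653, coefficient = 2
x_8 = 2.6667, f(x_8) = 0.457273, coefficient = 2
x_9 = 2.8125, f(x_9) = 0.323185, coefficient = 2
x_10 = 2.9583, f(x_10) = 0.182235, coefficient = 2
x_11 = 3.1042, f(x_11) = 0.037417, coefficient = 2
x_12 = 3.2500, f(x_12) = -0.108195, coefficient = 1

I ≈ (0.145833/2) × 14.577997 = 1.062979
Exact value: 1.064867
Error: 0.001888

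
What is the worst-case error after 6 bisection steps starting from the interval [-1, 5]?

Bisection error bound: |error| ≤ (b-a)/2^n
|error| ≤ (5 - (-1))/2^6 = 6/2^6
|error| ≤ 0.0937500000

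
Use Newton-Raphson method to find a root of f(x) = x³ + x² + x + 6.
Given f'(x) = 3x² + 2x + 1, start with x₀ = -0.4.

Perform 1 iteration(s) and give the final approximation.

f(x) = x³ + x² + x + 6
f'(x) = 3x² + 2x + 1
x₀ = -0.4

Newton-Raphson formula: x_{n+1} = x_n - f(x_n)/f'(x_n)

Iteration 1:
  f(-0.400000) = 5.696000
  f'(-0.400000) = 0.680000
  x_1 = -0.400000 - 5.696000/0.680000 = -8.776471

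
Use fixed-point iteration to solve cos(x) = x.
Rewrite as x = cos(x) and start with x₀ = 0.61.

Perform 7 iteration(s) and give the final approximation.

Equation: cos(x) = x
Fixed-point form: x = cos(x)
x₀ = 0.61

x_1 = g(0.610000) = 0.819648
x_2 = g(0.819648) = 0.682479
x_3 = g(0.682479) = 0.776012
x_4 = g(0.776012) = 0.713713
x_5 = g(0.713713) = 0.755937
x_6 = g(0.755937) = 0.727629
x_7 = g(0.727629) = 0.746753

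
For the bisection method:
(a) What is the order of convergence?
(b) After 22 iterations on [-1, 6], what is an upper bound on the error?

(a) Bisection has linear (order 1) convergence; the error is halved each step.

(b) Error bound = (b-a)/2^n = (6 - (-1))/2^{22}
    = 7/2^{22}

(a) 1 (linear); (b) error ≤ 1.67e-06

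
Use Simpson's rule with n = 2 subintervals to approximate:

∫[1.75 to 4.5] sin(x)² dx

f(x) = sin(x)²
a = 1.75, b = 4.5, n = 2
h = (b - a)/n = 1.375000

Simpson's rule: (h/3)[f(x₀) + 4f(x₁) + 2f(x₂) + ... + f(xₙ)]

x_0 = 1.7500, f(x_0) = 0.968228, coefficient = 1
x_1 = 3.1250, f(x_1) = 0.000275, coefficient = 4
x_2 = 4.5000, f(x_2) = 0.955565, coefficient = 1

I ≈ (1.375000/3) × 1.924895 = 0.882243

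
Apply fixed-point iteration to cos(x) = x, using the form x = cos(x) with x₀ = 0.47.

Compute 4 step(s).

Equation: cos(x) = x
Fixed-point form: x = cos(x)
x₀ = 0.47

x_1 = g(0.470000) = 0.891568
x_2 = g(0.891568) = 0.628193
x_3 = g(0.628193) = 0.809091
x_4 = g(0.809091) = 0.690157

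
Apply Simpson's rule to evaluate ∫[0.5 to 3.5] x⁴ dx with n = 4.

f(x) = x⁴
a = 0.5, b = 3.5, n = 4
h = (b - a)/n = 0.750000

Simpson's rule: (h/3)[f(x₀) + 4f(x₁) + 2f(x₂) + ... + f(xₙ)]

x_0 = 0.5000, f(x_0) = 0.062500, coefficient = 1
x_1 = 1.2500, f(x_1) = 2.441406, coefficient = 4
x_2 = 2.0000, f(x_2) = 16.000000, coefficient = 2
x_3 = 2.7500, f(x_3) = 57.191406, coefficient = 4
x_4 = 3.5000, f(x_4) = 150.062500, coefficient = 1

I ≈ (0.750000/3) × 420.656250 = 105.164062
Exact value: 105.037500
Error: 0.126562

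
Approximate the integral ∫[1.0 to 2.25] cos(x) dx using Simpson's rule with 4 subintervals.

f(x) = cos(x)
a = 1.0, b = 2.25, n = 4
h = (b - a)/n = 0.312500

Simpson's rule: (h/3)[f(x₀) + 4f(x₁) + 2f(x₂) + ... + f(xₙ)]

x_0 = 1.0000, f(x_0) = 0.540302, coefficient = 1
x_1 = 1.3125, f(x_1) = 0.255434, coefficient = 4
x_2 = 1.6250, f(x_2) = -0.054177, coefficient = 2
x_3 = 1.9375, f(x_3) = -0.358540, coefficient = 4
x_4 = 2.2500, f(x_4) = -0.628174, coefficient = 1

I ≈ (0.312500/3) × -0.608651 = -0.063401
Exact value: -0.063398
Error: 0.000003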